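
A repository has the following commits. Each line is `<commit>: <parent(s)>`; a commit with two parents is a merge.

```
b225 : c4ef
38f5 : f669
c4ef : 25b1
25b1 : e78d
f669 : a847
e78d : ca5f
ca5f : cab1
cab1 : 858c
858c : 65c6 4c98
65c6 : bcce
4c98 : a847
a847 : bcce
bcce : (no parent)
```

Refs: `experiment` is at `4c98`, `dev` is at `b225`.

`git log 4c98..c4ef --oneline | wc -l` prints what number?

7

Reachable from c4ef: {25b1, 4c98, 65c6, 858c, a847, bcce, c4ef, ca5f, cab1, e78d}.
Reachable from 4c98: {4c98, a847, bcce}.
In c4ef's history but not 4c98's: {25b1, 65c6, 858c, c4ef, ca5f, cab1, e78d} — 7 commits.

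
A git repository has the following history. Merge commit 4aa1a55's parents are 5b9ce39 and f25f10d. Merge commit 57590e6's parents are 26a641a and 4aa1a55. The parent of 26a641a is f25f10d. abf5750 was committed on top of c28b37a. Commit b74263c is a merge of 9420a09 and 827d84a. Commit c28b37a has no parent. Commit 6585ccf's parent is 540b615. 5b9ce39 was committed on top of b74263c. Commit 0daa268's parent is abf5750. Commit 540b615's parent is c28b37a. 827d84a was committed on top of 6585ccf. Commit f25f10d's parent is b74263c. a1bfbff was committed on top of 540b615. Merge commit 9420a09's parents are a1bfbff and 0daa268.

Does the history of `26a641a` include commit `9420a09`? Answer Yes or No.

Ancestors of 26a641a (commits reachable by following parents): {0daa268, 26a641a, 540b615, 6585ccf, 827d84a, 9420a09, a1bfbff, abf5750, b74263c, c28b37a, f25f10d}.
9420a09 is in that set, so it is an ancestor of 26a641a.

Yes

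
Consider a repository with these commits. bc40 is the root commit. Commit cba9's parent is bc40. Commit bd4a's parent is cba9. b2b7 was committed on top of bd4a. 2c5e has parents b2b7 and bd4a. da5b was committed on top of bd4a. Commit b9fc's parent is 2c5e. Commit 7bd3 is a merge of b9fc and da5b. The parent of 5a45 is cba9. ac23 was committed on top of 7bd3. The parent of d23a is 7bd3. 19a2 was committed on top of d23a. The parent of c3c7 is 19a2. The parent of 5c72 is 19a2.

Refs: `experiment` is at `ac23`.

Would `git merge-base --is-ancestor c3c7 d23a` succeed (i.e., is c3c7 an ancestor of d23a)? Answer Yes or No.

Ancestors of d23a: {2c5e, 7bd3, b2b7, b9fc, bc40, bd4a, cba9, d23a, da5b}.
c3c7 is not in that set, so it is not an ancestor of d23a.

No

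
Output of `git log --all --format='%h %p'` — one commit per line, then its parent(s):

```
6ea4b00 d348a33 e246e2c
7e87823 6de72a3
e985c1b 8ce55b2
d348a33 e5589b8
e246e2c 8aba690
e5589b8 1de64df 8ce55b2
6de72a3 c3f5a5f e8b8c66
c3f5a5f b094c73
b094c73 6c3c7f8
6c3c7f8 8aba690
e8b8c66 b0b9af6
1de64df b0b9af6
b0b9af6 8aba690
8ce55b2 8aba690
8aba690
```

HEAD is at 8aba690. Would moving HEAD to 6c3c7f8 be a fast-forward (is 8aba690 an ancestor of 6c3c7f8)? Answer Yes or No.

A fast-forward from 8aba690 to 6c3c7f8 is possible iff 8aba690 is an ancestor of 6c3c7f8.
Ancestors of 6c3c7f8: {6c3c7f8, 8aba690}.
8aba690 is among them, so fast-forward is possible.

Yes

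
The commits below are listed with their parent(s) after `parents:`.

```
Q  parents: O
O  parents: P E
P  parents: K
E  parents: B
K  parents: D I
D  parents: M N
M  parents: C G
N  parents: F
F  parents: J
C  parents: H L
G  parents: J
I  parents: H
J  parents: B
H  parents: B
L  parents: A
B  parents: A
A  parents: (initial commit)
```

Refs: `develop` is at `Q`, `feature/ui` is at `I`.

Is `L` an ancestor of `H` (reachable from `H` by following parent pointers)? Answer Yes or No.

No

Ancestors of H: {A, B, H}.
L is not in that set, so it is not an ancestor of H.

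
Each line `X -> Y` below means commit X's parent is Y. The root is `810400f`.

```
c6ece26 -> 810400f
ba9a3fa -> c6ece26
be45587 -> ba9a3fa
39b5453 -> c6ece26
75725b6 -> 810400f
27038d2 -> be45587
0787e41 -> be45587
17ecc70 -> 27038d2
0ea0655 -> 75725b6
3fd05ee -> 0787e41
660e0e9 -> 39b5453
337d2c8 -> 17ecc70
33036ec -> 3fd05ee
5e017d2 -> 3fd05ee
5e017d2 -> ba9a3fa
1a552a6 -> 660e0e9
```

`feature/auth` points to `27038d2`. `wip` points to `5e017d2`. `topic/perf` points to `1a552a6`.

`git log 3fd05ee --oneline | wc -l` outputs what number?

6

Walking parent pointers from 3fd05ee: reachable set = {0787e41, 3fd05ee, 810400f, ba9a3fa, be45587, c6ece26}.
That is 6 commits.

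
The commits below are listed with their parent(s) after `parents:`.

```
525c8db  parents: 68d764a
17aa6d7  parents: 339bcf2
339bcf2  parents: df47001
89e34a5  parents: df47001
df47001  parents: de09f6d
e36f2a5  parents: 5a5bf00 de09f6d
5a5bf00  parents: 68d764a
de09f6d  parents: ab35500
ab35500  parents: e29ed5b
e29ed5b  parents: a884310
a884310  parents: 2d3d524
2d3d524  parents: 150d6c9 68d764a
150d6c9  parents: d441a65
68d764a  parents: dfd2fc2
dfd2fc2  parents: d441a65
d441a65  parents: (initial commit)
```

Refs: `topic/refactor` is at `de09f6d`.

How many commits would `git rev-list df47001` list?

Walking parent pointers from df47001: reachable set = {150d6c9, 2d3d524, 68d764a, a884310, ab35500, d441a65, de09f6d, df47001, dfd2fc2, e29ed5b}.
That is 10 commits.

10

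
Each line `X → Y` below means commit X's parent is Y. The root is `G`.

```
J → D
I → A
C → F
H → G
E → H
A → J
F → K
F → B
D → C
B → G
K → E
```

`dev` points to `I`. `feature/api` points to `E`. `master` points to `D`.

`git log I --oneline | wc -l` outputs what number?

11

Walking parent pointers from I: reachable set = {A, B, C, D, E, F, G, H, I, J, K}.
That is 11 commits.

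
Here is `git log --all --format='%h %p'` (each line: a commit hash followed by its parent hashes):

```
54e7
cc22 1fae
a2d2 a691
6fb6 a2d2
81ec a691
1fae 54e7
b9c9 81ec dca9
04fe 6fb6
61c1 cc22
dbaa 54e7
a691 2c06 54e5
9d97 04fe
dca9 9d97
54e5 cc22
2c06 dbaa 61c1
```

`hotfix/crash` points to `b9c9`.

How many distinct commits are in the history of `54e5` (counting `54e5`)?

Walking parent pointers from 54e5: reachable set = {1fae, 54e5, 54e7, cc22}.
That is 4 commits.

4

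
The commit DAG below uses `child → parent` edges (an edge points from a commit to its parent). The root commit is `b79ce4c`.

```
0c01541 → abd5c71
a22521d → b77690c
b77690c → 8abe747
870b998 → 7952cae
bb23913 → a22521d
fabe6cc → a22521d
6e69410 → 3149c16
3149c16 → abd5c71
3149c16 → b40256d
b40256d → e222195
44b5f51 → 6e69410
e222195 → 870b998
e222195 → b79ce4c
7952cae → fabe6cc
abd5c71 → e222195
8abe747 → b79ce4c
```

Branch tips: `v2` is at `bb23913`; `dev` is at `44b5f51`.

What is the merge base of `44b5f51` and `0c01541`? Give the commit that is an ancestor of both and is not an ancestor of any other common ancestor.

Ancestors of 44b5f51: {3149c16, 44b5f51, 6e69410, 7952cae, 870b998, 8abe747, a22521d, abd5c71, b40256d, b77690c, b79ce4c, e222195, fabe6cc}.
Ancestors of 0c01541: {0c01541, 7952cae, 870b998, 8abe747, a22521d, abd5c71, b77690c, b79ce4c, e222195, fabe6cc}.
Common ancestors: {7952cae, 870b998, 8abe747, a22521d, abd5c71, b77690c, b79ce4c, e222195, fabe6cc}.
Among these, abd5c71 is not an ancestor of any other common ancestor — it is the merge base.

abd5c71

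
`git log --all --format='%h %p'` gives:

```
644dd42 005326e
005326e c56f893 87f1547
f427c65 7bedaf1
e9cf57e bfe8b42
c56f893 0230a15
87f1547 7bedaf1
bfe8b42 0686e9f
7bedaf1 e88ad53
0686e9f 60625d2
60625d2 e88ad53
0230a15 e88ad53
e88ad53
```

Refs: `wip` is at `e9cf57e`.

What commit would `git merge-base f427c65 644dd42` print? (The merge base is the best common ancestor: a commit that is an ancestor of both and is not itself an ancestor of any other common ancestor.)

7bedaf1

Ancestors of f427c65: {7bedaf1, e88ad53, f427c65}.
Ancestors of 644dd42: {005326e, 0230a15, 644dd42, 7bedaf1, 87f1547, c56f893, e88ad53}.
Common ancestors: {7bedaf1, e88ad53}.
Among these, 7bedaf1 is not an ancestor of any other common ancestor — it is the merge base.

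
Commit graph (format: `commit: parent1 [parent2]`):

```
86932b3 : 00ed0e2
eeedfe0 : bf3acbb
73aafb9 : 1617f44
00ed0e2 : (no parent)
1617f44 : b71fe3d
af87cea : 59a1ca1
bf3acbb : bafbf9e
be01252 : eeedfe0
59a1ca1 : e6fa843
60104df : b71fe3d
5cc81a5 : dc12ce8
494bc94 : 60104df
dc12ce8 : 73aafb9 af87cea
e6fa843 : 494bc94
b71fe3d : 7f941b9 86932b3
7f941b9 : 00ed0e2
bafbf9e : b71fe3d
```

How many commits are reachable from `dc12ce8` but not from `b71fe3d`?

8

Reachable from dc12ce8: {00ed0e2, 1617f44, 494bc94, 59a1ca1, 60104df, 73aafb9, 7f941b9, 86932b3, af87cea, b71fe3d, dc12ce8, e6fa843}.
Reachable from b71fe3d: {00ed0e2, 7f941b9, 86932b3, b71fe3d}.
In dc12ce8's history but not b71fe3d's: {1617f44, 494bc94, 59a1ca1, 60104df, 73aafb9, af87cea, dc12ce8, e6fa843} — 8 commits.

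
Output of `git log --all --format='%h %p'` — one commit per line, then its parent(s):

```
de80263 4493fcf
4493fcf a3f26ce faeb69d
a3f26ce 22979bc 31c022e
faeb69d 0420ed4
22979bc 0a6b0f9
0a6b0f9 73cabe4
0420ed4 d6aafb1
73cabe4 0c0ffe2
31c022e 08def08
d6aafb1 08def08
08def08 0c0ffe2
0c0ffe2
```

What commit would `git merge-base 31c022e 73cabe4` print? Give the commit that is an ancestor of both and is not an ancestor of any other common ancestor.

Ancestors of 31c022e: {08def08, 0c0ffe2, 31c022e}.
Ancestors of 73cabe4: {0c0ffe2, 73cabe4}.
Common ancestors: {0c0ffe2}.
The only common ancestor is 0c0ffe2, so it is the merge base.

0c0ffe2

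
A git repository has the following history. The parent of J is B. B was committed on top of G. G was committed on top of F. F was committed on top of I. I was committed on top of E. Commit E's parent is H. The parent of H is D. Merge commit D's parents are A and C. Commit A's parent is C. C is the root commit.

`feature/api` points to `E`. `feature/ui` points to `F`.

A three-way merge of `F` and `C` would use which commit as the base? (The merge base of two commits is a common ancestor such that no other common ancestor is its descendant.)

Ancestors of F: {A, C, D, E, F, H, I}.
Ancestors of C: {C}.
Common ancestors: {C}.
The only common ancestor is C, so it is the merge base.

C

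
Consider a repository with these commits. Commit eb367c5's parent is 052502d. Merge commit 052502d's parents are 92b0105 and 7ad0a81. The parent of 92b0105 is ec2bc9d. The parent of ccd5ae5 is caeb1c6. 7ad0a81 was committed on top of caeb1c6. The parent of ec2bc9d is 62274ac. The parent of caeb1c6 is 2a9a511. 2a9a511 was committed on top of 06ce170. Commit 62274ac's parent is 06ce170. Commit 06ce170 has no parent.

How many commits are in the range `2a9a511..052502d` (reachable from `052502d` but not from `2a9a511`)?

Reachable from 052502d: {052502d, 06ce170, 2a9a511, 62274ac, 7ad0a81, 92b0105, caeb1c6, ec2bc9d}.
Reachable from 2a9a511: {06ce170, 2a9a511}.
In 052502d's history but not 2a9a511's: {052502d, 62274ac, 7ad0a81, 92b0105, caeb1c6, ec2bc9d} — 6 commits.

6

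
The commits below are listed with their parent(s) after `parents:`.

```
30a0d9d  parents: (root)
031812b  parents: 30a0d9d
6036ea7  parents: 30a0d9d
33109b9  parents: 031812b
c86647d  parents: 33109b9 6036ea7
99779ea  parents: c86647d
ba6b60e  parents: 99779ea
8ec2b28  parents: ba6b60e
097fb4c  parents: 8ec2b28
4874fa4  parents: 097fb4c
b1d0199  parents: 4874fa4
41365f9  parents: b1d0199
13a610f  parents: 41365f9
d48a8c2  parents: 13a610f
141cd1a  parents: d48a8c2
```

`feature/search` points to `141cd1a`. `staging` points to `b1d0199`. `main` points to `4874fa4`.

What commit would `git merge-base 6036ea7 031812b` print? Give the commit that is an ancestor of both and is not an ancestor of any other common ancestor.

30a0d9d

Ancestors of 6036ea7: {30a0d9d, 6036ea7}.
Ancestors of 031812b: {031812b, 30a0d9d}.
Common ancestors: {30a0d9d}.
The only common ancestor is 30a0d9d, so it is the merge base.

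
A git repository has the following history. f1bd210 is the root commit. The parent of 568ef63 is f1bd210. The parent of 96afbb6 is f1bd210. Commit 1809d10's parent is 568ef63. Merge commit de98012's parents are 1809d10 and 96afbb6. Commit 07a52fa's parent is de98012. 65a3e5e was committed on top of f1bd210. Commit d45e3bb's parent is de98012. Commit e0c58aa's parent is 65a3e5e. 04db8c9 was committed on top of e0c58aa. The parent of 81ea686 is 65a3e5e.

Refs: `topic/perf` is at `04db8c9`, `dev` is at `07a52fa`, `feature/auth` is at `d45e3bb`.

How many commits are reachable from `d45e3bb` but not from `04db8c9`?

5

Reachable from d45e3bb: {1809d10, 568ef63, 96afbb6, d45e3bb, de98012, f1bd210}.
Reachable from 04db8c9: {04db8c9, 65a3e5e, e0c58aa, f1bd210}.
In d45e3bb's history but not 04db8c9's: {1809d10, 568ef63, 96afbb6, d45e3bb, de98012} — 5 commits.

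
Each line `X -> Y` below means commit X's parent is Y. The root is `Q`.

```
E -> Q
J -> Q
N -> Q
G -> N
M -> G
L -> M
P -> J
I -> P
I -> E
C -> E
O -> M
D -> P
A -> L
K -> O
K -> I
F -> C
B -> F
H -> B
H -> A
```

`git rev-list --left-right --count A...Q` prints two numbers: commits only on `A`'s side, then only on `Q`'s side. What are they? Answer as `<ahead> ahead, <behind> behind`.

5 ahead, 0 behind

Reachable from A: {A, G, L, M, N, Q}.
Reachable from Q: {Q}.
Only in A's history (ahead): {A, G, L, M, N} — 5.
Only in Q's history (behind): {} — 0.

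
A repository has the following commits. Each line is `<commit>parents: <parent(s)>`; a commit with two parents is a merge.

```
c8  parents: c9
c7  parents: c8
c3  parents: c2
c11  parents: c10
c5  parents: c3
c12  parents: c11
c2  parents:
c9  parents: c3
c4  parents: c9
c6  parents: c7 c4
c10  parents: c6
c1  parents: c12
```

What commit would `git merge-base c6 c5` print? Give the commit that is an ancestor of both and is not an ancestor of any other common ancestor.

c3

Ancestors of c6: {c2, c3, c4, c6, c7, c8, c9}.
Ancestors of c5: {c2, c3, c5}.
Common ancestors: {c2, c3}.
Among these, c3 is not an ancestor of any other common ancestor — it is the merge base.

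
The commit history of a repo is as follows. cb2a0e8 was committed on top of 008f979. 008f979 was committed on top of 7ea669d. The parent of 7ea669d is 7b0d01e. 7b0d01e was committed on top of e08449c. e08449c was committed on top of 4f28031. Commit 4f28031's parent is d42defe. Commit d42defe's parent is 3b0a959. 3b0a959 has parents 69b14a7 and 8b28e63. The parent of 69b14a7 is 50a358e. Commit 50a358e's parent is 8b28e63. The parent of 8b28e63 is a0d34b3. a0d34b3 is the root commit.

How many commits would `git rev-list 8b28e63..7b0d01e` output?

7

Reachable from 7b0d01e: {3b0a959, 4f28031, 50a358e, 69b14a7, 7b0d01e, 8b28e63, a0d34b3, d42defe, e08449c}.
Reachable from 8b28e63: {8b28e63, a0d34b3}.
In 7b0d01e's history but not 8b28e63's: {3b0a959, 4f28031, 50a358e, 69b14a7, 7b0d01e, d42defe, e08449c} — 7 commits.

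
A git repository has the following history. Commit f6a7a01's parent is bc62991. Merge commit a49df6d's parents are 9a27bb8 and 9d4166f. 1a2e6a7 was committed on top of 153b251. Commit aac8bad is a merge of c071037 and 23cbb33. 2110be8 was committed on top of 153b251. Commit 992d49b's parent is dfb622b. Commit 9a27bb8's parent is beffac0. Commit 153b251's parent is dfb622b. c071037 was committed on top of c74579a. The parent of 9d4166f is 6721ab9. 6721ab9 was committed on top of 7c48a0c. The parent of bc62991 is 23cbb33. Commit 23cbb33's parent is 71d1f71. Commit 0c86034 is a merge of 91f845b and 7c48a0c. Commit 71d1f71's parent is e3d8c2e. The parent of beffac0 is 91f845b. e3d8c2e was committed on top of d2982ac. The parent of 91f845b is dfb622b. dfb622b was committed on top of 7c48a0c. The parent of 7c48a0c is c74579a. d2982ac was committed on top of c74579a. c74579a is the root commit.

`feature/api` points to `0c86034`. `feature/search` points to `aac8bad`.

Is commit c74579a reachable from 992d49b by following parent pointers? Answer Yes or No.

Ancestors of 992d49b (commits reachable by following parents): {7c48a0c, 992d49b, c74579a, dfb622b}.
c74579a is in that set, so it is an ancestor of 992d49b.

Yes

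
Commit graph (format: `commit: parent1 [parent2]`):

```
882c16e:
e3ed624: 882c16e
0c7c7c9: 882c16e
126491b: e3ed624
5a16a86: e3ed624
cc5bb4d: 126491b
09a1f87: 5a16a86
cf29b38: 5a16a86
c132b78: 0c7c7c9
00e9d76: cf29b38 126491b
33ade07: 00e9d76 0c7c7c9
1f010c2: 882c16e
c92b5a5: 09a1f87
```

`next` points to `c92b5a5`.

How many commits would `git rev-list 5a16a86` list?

Walking parent pointers from 5a16a86: reachable set = {5a16a86, 882c16e, e3ed624}.
That is 3 commits.

3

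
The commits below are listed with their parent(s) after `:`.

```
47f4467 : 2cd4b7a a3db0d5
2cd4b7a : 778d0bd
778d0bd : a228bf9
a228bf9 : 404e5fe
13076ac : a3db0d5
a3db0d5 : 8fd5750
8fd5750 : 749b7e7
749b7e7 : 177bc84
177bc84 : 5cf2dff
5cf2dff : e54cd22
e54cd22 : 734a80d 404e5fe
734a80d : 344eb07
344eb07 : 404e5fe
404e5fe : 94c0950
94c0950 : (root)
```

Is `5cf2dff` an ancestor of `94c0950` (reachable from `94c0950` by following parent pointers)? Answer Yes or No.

Ancestors of 94c0950: {94c0950}.
5cf2dff is not in that set, so it is not an ancestor of 94c0950.

No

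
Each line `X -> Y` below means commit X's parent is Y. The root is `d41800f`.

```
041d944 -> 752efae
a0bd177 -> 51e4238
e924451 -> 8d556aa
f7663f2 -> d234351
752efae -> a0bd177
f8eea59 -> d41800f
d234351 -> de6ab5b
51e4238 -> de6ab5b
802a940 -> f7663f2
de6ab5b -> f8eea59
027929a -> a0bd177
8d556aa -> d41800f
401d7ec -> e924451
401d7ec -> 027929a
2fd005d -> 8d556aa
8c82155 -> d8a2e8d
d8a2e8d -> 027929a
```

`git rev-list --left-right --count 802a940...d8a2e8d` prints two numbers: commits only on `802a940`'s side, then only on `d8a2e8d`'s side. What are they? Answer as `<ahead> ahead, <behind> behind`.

3 ahead, 4 behind

Reachable from 802a940: {802a940, d234351, d41800f, de6ab5b, f7663f2, f8eea59}.
Reachable from d8a2e8d: {027929a, 51e4238, a0bd177, d41800f, d8a2e8d, de6ab5b, f8eea59}.
Only in 802a940's history (ahead): {802a940, d234351, f7663f2} — 3.
Only in d8a2e8d's history (behind): {027929a, 51e4238, a0bd177, d8a2e8d} — 4.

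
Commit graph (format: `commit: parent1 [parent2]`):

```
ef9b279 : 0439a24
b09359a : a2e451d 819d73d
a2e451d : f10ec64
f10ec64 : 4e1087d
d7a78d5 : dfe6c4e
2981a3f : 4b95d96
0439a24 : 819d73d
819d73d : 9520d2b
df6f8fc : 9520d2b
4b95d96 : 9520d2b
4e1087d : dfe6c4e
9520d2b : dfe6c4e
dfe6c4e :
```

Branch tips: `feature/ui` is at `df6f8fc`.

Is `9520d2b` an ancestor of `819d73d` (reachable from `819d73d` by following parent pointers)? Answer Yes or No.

Yes

Ancestors of 819d73d (commits reachable by following parents): {819d73d, 9520d2b, dfe6c4e}.
9520d2b is in that set, so it is an ancestor of 819d73d.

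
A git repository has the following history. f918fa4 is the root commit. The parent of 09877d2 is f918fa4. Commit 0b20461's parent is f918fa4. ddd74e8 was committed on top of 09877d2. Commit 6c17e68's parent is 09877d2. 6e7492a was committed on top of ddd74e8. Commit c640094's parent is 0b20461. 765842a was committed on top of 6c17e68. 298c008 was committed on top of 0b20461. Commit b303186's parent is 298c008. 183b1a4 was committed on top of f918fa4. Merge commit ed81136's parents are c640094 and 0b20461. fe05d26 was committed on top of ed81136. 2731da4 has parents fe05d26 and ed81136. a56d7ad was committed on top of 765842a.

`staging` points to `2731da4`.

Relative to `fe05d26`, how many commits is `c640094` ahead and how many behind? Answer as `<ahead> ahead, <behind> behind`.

Reachable from c640094: {0b20461, c640094, f918fa4}.
Reachable from fe05d26: {0b20461, c640094, ed81136, f918fa4, fe05d26}.
Only in c640094's history (ahead): {} — 0.
Only in fe05d26's history (behind): {ed81136, fe05d26} — 2.

0 ahead, 2 behind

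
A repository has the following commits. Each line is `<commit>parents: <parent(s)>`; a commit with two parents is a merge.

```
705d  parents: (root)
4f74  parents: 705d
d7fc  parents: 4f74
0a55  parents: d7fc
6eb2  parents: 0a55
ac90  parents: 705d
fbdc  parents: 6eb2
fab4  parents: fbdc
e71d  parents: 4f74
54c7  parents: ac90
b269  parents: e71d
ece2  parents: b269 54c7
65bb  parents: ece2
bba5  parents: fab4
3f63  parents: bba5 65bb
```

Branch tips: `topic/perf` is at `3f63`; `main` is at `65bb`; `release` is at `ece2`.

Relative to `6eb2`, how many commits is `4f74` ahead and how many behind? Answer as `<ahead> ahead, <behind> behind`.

Reachable from 4f74: {4f74, 705d}.
Reachable from 6eb2: {0a55, 4f74, 6eb2, 705d, d7fc}.
Only in 4f74's history (ahead): {} — 0.
Only in 6eb2's history (behind): {0a55, 6eb2, d7fc} — 3.

0 ahead, 3 behind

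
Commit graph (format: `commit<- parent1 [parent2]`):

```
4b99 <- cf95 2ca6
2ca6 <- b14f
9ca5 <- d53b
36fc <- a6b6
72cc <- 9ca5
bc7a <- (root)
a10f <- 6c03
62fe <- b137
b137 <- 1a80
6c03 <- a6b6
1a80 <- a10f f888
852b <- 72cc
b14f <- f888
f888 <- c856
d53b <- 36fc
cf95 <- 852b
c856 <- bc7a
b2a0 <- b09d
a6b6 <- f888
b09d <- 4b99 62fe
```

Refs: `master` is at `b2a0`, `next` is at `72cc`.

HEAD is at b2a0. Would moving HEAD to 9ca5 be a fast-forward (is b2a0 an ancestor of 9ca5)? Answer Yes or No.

A fast-forward from b2a0 to 9ca5 is possible iff b2a0 is an ancestor of 9ca5.
Ancestors of 9ca5: {36fc, 9ca5, a6b6, bc7a, c856, d53b, f888}.
b2a0 is not among them, so fast-forward is not possible.

No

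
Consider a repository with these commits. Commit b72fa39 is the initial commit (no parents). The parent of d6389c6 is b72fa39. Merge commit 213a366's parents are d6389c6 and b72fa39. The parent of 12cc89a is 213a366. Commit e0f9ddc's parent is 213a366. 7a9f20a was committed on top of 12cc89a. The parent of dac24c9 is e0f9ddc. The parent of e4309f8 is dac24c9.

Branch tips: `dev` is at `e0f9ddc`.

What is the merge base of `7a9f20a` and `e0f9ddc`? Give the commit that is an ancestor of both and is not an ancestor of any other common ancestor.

Ancestors of 7a9f20a: {12cc89a, 213a366, 7a9f20a, b72fa39, d6389c6}.
Ancestors of e0f9ddc: {213a366, b72fa39, d6389c6, e0f9ddc}.
Common ancestors: {213a366, b72fa39, d6389c6}.
Among these, 213a366 is not an ancestor of any other common ancestor — it is the merge base.

213a366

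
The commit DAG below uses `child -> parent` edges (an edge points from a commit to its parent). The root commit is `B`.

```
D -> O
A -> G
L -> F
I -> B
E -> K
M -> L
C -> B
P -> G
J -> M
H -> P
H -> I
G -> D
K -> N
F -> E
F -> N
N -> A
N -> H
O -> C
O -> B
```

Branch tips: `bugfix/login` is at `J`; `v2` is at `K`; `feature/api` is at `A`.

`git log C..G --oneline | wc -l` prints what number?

Reachable from G: {B, C, D, G, O}.
Reachable from C: {B, C}.
In G's history but not C's: {D, G, O} — 3 commits.

3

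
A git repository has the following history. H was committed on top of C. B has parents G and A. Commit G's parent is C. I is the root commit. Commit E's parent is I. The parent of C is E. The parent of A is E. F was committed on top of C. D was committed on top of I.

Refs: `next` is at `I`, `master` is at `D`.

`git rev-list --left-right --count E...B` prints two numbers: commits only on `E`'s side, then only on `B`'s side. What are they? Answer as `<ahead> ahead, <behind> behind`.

0 ahead, 4 behind

Reachable from E: {E, I}.
Reachable from B: {A, B, C, E, G, I}.
Only in E's history (ahead): {} — 0.
Only in B's history (behind): {A, B, C, G} — 4.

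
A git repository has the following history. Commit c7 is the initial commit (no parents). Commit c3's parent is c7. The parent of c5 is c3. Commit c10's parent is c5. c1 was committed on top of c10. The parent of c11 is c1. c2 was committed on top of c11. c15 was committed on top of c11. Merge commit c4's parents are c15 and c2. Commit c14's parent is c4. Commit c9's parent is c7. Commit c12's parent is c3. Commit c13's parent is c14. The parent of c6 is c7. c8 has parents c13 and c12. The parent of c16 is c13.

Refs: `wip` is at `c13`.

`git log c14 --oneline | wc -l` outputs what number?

Walking parent pointers from c14: reachable set = {c1, c10, c11, c14, c15, c2, c3, c4, c5, c7}.
That is 10 commits.

10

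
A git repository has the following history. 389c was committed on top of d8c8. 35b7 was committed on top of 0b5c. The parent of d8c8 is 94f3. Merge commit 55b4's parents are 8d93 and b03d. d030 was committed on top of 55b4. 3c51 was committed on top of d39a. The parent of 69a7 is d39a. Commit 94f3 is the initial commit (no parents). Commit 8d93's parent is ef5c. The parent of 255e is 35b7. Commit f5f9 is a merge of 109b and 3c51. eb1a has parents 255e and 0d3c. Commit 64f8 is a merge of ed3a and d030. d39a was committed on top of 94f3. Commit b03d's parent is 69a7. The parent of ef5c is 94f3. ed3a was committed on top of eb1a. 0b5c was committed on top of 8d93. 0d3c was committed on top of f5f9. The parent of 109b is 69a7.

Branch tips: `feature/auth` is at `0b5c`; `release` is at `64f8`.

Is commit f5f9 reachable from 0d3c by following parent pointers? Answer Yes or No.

Yes

Ancestors of 0d3c (commits reachable by following parents): {0d3c, 109b, 3c51, 69a7, 94f3, d39a, f5f9}.
f5f9 is in that set, so it is an ancestor of 0d3c.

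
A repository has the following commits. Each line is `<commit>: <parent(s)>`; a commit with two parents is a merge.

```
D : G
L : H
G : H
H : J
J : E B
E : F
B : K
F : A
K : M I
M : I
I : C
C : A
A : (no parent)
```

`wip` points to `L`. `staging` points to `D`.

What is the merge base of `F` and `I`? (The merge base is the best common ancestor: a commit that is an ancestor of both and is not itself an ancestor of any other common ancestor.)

A

Ancestors of F: {A, F}.
Ancestors of I: {A, C, I}.
Common ancestors: {A}.
The only common ancestor is A, so it is the merge base.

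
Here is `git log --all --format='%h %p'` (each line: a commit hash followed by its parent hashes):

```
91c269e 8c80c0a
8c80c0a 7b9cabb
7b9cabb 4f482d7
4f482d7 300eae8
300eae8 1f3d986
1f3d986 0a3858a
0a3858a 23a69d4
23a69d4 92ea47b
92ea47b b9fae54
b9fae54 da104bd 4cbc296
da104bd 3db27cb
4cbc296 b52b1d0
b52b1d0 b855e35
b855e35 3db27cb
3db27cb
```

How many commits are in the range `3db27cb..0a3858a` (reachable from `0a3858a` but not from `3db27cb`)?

Reachable from 0a3858a: {0a3858a, 23a69d4, 3db27cb, 4cbc296, 92ea47b, b52b1d0, b855e35, b9fae54, da104bd}.
Reachable from 3db27cb: {3db27cb}.
In 0a3858a's history but not 3db27cb's: {0a3858a, 23a69d4, 4cbc296, 92ea47b, b52b1d0, b855e35, b9fae54, da104bd} — 8 commits.

8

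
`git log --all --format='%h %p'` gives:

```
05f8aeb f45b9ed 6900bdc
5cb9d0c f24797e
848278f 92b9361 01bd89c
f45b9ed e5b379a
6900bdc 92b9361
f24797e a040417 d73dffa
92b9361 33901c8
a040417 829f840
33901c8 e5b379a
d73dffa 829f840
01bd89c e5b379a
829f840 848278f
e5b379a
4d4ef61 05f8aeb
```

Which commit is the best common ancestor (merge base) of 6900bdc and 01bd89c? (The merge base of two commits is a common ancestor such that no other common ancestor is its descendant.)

Ancestors of 6900bdc: {33901c8, 6900bdc, 92b9361, e5b379a}.
Ancestors of 01bd89c: {01bd89c, e5b379a}.
Common ancestors: {e5b379a}.
The only common ancestor is e5b379a, so it is the merge base.

e5b379a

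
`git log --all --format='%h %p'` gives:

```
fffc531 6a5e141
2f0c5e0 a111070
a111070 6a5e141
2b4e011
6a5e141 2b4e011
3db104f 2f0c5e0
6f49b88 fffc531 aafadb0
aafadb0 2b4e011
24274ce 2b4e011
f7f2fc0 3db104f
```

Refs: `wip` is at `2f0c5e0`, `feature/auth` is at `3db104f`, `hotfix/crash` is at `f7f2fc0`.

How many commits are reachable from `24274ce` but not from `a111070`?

Reachable from 24274ce: {24274ce, 2b4e011}.
Reachable from a111070: {2b4e011, 6a5e141, a111070}.
In 24274ce's history but not a111070's: {24274ce} — 1 commit.

1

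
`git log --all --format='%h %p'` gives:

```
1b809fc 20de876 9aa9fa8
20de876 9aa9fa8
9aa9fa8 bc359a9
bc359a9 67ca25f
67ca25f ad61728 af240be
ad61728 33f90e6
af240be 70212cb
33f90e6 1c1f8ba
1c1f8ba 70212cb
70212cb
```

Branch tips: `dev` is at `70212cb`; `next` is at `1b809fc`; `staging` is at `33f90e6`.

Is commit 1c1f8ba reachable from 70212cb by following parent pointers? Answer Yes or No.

Ancestors of 70212cb: {70212cb}.
1c1f8ba is not in that set, so it is not an ancestor of 70212cb.

No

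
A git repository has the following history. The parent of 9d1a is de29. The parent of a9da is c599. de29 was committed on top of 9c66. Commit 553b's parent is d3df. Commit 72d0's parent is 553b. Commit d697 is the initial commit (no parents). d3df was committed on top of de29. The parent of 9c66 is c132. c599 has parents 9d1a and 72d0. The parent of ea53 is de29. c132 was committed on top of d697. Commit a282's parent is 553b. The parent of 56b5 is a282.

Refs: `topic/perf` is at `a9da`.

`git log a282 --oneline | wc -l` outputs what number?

7

Walking parent pointers from a282: reachable set = {553b, 9c66, a282, c132, d3df, d697, de29}.
That is 7 commits.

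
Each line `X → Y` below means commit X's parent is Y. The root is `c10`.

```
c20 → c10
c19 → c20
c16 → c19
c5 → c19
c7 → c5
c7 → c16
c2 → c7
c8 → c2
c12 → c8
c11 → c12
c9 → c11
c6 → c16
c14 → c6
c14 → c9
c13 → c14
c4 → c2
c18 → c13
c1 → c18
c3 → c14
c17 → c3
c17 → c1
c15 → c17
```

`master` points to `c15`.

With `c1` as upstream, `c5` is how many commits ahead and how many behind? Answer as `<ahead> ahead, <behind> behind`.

Reachable from c5: {c10, c19, c20, c5}.
Reachable from c1: {c1, c10, c11, c12, c13, c14, c16, c18, c19, c2, c20, c5, c6, c7, c8, c9}.
Only in c5's history (ahead): {} — 0.
Only in c1's history (behind): {c1, c11, c12, c13, c14, c16, c18, c2, c6, c7, c8, c9} — 12.

0 ahead, 12 behind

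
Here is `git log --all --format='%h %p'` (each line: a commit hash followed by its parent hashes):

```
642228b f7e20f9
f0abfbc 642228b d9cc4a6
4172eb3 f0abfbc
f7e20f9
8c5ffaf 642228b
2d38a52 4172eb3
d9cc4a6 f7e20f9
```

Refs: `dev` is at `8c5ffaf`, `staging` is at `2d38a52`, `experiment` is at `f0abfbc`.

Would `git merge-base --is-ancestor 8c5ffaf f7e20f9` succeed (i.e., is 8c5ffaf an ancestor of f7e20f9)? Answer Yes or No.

Ancestors of f7e20f9: {f7e20f9}.
8c5ffaf is not in that set, so it is not an ancestor of f7e20f9.

No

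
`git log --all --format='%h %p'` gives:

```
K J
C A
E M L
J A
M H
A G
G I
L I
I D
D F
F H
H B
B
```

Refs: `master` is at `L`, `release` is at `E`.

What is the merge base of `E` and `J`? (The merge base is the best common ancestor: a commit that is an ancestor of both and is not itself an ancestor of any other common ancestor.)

I

Ancestors of E: {B, D, E, F, H, I, L, M}.
Ancestors of J: {A, B, D, F, G, H, I, J}.
Common ancestors: {B, D, F, H, I}.
Among these, I is not an ancestor of any other common ancestor — it is the merge base.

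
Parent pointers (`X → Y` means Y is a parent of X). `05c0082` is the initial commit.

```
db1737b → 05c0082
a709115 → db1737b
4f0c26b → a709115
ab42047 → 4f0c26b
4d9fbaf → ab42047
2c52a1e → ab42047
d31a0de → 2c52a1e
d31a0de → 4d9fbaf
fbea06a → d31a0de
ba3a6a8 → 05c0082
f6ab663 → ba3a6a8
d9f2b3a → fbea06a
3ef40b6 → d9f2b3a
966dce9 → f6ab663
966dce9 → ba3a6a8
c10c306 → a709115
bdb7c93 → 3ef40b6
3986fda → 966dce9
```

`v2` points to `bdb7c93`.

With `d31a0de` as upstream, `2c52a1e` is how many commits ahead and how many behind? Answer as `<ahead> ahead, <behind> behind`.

Reachable from 2c52a1e: {05c0082, 2c52a1e, 4f0c26b, a709115, ab42047, db1737b}.
Reachable from d31a0de: {05c0082, 2c52a1e, 4d9fbaf, 4f0c26b, a709115, ab42047, d31a0de, db1737b}.
Only in 2c52a1e's history (ahead): {} — 0.
Only in d31a0de's history (behind): {4d9fbaf, d31a0de} — 2.

0 ahead, 2 behind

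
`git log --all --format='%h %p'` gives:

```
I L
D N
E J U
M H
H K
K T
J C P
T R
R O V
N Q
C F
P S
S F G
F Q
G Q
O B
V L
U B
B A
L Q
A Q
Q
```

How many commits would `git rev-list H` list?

Walking parent pointers from H: reachable set = {A, B, H, K, L, O, Q, R, T, V}.
That is 10 commits.

10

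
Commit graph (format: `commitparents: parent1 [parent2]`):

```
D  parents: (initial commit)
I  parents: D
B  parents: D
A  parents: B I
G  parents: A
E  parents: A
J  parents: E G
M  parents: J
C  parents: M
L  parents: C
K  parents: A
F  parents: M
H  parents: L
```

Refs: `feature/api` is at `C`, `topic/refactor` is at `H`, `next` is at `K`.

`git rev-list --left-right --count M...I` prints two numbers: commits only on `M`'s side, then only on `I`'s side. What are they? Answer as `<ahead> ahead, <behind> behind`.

6 ahead, 0 behind

Reachable from M: {A, B, D, E, G, I, J, M}.
Reachable from I: {D, I}.
Only in M's history (ahead): {A, B, E, G, J, M} — 6.
Only in I's history (behind): {} — 0.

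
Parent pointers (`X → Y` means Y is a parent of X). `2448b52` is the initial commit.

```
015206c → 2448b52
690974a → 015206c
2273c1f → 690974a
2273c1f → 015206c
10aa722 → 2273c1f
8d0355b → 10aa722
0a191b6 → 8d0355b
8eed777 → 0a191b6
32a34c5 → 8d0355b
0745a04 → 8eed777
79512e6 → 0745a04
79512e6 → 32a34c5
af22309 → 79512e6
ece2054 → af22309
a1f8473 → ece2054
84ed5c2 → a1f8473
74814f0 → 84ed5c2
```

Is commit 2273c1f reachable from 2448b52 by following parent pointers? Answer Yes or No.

No

Ancestors of 2448b52: {2448b52}.
2273c1f is not in that set, so it is not an ancestor of 2448b52.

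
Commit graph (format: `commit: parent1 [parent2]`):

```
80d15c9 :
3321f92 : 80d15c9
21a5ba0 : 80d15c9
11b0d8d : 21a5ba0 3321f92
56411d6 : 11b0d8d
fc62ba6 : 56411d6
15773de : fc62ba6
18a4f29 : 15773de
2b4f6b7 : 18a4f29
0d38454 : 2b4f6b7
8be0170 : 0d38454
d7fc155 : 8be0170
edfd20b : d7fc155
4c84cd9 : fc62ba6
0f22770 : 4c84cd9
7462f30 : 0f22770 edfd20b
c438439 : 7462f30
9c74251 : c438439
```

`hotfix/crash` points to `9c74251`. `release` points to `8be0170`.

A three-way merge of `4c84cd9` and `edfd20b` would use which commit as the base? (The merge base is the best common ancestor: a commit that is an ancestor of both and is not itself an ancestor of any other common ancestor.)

Ancestors of 4c84cd9: {11b0d8d, 21a5ba0, 3321f92, 4c84cd9, 56411d6, 80d15c9, fc62ba6}.
Ancestors of edfd20b: {0d38454, 11b0d8d, 15773de, 18a4f29, 21a5ba0, 2b4f6b7, 3321f92, 56411d6, 80d15c9, 8be0170, d7fc155, edfd20b, fc62ba6}.
Common ancestors: {11b0d8d, 21a5ba0, 3321f92, 56411d6, 80d15c9, fc62ba6}.
Among these, fc62ba6 is not an ancestor of any other common ancestor — it is the merge base.

fc62ba6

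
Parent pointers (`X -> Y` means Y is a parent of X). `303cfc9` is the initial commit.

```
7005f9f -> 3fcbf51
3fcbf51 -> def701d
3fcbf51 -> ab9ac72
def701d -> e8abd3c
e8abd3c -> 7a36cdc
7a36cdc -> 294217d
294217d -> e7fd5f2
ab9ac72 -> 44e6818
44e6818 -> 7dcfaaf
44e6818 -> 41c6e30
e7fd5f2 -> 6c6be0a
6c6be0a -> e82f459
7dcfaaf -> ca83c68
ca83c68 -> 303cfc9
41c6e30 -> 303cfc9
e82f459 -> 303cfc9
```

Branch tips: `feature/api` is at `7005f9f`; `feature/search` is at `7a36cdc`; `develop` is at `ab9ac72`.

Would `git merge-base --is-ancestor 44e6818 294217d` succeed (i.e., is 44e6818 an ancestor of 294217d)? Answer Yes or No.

No

Ancestors of 294217d: {294217d, 303cfc9, 6c6be0a, e7fd5f2, e82f459}.
44e6818 is not in that set, so it is not an ancestor of 294217d.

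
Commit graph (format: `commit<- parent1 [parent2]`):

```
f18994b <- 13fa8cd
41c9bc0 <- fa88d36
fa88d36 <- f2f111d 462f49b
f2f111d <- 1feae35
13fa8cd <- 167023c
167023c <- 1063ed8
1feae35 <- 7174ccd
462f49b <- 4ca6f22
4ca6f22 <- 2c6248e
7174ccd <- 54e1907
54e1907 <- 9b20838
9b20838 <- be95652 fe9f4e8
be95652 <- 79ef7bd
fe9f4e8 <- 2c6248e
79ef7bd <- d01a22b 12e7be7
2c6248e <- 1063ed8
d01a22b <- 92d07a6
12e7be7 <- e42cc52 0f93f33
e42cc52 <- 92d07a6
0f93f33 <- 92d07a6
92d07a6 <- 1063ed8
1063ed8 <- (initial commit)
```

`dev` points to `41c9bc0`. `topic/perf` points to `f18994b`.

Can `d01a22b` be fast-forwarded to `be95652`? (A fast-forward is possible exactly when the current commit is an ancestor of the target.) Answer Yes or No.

Yes

A fast-forward from d01a22b to be95652 is possible iff d01a22b is an ancestor of be95652.
Ancestors of be95652: {0f93f33, 1063ed8, 12e7be7, 79ef7bd, 92d07a6, be95652, d01a22b, e42cc52}.
d01a22b is among them, so fast-forward is possible.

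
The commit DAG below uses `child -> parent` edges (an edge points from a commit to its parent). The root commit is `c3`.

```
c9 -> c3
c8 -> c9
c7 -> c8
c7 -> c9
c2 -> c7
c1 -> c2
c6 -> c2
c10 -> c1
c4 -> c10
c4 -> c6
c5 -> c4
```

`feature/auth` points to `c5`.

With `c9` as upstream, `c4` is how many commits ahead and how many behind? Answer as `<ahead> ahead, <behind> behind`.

Reachable from c4: {c1, c10, c2, c3, c4, c6, c7, c8, c9}.
Reachable from c9: {c3, c9}.
Only in c4's history (ahead): {c1, c10, c2, c4, c6, c7, c8} — 7.
Only in c9's history (behind): {} — 0.

7 ahead, 0 behind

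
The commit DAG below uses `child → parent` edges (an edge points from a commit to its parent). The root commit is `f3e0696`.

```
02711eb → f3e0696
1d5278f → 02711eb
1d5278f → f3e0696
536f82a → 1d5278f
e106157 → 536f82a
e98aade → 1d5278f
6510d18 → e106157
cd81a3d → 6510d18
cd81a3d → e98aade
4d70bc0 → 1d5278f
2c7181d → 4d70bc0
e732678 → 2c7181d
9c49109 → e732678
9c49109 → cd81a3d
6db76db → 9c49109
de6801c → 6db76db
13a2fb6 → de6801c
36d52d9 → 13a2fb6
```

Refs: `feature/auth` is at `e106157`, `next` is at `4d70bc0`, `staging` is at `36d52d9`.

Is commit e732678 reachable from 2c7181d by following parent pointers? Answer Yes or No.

Ancestors of 2c7181d: {02711eb, 1d5278f, 2c7181d, 4d70bc0, f3e0696}.
e732678 is not in that set, so it is not an ancestor of 2c7181d.

No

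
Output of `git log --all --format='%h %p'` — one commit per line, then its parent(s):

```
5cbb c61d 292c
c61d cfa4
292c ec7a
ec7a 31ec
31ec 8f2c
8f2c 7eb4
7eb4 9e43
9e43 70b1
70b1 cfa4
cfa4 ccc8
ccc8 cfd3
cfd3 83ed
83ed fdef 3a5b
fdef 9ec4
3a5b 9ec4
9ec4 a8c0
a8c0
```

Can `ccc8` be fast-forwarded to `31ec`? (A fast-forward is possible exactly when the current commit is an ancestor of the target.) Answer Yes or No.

Yes

A fast-forward from ccc8 to 31ec is possible iff ccc8 is an ancestor of 31ec.
Ancestors of 31ec: {31ec, 3a5b, 70b1, 7eb4, 83ed, 8f2c, 9e43, 9ec4, a8c0, ccc8, cfa4, cfd3, fdef}.
ccc8 is among them, so fast-forward is possible.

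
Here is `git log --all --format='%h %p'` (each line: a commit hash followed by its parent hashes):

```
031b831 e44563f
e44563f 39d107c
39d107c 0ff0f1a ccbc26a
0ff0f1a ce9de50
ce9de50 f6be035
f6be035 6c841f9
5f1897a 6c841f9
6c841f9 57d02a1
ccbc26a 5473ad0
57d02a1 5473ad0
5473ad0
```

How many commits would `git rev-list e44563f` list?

Walking parent pointers from e44563f: reachable set = {0ff0f1a, 39d107c, 5473ad0, 57d02a1, 6c841f9, ccbc26a, ce9de50, e44563f, f6be035}.
That is 9 commits.

9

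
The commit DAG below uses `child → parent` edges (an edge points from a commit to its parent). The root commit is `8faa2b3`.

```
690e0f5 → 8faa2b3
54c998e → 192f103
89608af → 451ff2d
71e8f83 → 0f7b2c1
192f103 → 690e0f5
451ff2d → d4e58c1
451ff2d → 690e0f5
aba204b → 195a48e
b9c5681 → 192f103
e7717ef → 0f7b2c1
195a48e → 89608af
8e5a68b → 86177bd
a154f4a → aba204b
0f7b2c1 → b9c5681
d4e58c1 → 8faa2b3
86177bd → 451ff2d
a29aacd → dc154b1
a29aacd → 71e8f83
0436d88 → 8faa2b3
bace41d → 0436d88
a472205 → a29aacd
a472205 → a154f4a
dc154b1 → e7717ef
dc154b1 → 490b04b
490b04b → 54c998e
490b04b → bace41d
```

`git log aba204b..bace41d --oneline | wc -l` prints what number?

2

Reachable from bace41d: {0436d88, 8faa2b3, bace41d}.
Reachable from aba204b: {195a48e, 451ff2d, 690e0f5, 89608af, 8faa2b3, aba204b, d4e58c1}.
In bace41d's history but not aba204b's: {0436d88, bace41d} — 2 commits.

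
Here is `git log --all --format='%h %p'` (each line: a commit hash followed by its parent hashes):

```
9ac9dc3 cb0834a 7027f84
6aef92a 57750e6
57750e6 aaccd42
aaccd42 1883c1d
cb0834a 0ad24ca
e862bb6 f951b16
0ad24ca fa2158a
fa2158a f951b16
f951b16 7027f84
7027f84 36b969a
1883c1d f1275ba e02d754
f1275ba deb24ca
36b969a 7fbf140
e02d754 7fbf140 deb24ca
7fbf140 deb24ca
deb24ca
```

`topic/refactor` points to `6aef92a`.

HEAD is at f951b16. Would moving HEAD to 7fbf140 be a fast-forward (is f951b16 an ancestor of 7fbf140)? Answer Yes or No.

A fast-forward from f951b16 to 7fbf140 is possible iff f951b16 is an ancestor of 7fbf140.
Ancestors of 7fbf140: {7fbf140, deb24ca}.
f951b16 is not among them, so fast-forward is not possible.

No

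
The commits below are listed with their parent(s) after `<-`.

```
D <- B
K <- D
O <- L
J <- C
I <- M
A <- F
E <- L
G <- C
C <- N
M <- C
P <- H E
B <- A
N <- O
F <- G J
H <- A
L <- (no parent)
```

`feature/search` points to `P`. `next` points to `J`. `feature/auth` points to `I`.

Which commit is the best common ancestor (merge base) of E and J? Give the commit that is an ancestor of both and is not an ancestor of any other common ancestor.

Ancestors of E: {E, L}.
Ancestors of J: {C, J, L, N, O}.
Common ancestors: {L}.
The only common ancestor is L, so it is the merge base.

L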